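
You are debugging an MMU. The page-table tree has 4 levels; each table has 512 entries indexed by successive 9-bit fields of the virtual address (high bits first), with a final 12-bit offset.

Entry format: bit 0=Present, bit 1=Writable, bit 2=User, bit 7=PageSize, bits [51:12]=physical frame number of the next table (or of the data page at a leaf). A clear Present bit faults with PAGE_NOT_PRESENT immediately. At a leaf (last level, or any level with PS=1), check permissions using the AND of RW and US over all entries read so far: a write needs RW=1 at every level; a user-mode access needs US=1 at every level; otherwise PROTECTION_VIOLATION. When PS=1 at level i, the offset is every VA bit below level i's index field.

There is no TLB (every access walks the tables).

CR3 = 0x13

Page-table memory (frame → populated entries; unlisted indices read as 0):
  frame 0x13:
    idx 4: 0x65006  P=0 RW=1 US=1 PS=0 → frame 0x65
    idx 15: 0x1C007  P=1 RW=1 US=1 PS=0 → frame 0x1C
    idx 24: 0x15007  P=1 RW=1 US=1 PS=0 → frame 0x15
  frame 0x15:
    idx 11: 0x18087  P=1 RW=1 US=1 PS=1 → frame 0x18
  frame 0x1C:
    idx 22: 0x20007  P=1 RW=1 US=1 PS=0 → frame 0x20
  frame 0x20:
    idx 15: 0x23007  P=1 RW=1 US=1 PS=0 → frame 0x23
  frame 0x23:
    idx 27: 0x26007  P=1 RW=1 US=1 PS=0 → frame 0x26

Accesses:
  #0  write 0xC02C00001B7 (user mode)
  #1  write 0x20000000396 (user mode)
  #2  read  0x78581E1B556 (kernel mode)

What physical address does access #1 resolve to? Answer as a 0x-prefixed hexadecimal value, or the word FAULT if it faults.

Per-access translation:
#0 VA=0xC02C00001B7 (w,user):
  L0 @0x13[24] → 0x15007  P=1,RW=1,US=1,PS=0
  L1 @0x15[11] → 0x18087  P=1,RW=1,US=1,PS=1
  ⇒ phys 0x181B7 (huge @L1)  [2 reads]
#1 VA=0x20000000396 (w,user):
  L0 @0x13[4] → 0x65006  P=0,RW=1,US=1,PS=0
  → PAGE_NOT_PRESENT  (1 entries read)
#2 VA=0x78581E1B556 (r,kernel):
  L0 @0x13[15] → 0x1C007  P=1,RW=1,US=1,PS=0
  L1 @0x1C[22] → 0x20007  P=1,RW=1,US=1,PS=0
  L2 @0x20[15] → 0x23007  P=1,RW=1,US=1,PS=0
  L3 @0x23[27] → 0x26007  P=1,RW=1,US=1,PS=0
  ⇒ phys 0x26556  [4 reads]

Access #1 PA: FAULT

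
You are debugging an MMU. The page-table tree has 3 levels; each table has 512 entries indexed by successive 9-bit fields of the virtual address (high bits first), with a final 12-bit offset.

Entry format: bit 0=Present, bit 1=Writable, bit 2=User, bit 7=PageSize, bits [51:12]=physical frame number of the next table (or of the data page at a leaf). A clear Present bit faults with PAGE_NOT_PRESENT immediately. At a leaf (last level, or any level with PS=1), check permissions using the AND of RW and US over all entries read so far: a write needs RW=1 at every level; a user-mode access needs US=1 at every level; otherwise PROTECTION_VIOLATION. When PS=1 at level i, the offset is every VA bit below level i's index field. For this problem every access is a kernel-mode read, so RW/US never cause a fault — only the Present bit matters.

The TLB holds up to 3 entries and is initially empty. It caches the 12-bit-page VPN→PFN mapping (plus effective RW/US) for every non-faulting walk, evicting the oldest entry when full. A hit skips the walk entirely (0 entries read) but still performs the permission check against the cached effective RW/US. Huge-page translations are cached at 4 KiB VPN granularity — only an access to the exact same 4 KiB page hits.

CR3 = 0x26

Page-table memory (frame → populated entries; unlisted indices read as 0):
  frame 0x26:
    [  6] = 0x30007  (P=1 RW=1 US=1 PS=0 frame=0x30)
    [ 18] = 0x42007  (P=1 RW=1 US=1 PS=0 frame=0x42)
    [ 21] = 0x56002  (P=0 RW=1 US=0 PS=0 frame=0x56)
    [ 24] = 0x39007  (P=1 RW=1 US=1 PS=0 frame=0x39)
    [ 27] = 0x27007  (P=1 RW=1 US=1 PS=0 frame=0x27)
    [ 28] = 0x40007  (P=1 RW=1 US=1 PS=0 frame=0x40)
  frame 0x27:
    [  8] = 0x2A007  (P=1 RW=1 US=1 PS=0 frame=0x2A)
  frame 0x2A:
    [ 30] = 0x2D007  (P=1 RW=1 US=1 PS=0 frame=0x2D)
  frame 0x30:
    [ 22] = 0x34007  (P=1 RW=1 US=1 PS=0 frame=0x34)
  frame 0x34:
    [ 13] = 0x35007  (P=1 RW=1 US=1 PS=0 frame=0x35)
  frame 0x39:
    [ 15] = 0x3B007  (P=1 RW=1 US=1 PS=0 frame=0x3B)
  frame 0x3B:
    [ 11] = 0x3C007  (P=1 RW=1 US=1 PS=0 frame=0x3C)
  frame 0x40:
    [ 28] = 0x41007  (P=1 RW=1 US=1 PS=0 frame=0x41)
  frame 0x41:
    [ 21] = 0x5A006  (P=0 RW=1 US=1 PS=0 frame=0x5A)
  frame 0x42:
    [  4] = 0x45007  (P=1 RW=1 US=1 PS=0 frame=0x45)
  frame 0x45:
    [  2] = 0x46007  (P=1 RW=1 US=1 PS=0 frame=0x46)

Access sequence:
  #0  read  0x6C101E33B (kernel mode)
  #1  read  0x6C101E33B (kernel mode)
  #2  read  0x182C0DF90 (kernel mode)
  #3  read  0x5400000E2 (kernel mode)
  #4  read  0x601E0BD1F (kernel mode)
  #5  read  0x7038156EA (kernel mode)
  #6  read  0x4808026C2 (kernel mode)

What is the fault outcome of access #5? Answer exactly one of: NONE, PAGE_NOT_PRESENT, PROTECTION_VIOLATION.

Trace:
#0 VA=0x6C101E33B (r,kernel):
  [0] read 0x26 idx=27: raw=0x27007 flags P=1 W=1 U=1 S=0
  [1] read 0x27 idx=8: raw=0x2A007 flags P=1 W=1 U=1 S=0
  [2] read 0x2A idx=30: raw=0x2D007 flags P=1 W=1 U=1 S=0
  ⇒ phys 0x2D33B  [3 reads]
#1 VA=0x6C101E33B (r,kernel):
  TLB hit vpn=0x6C101E → PA=0x2D33B
#2 VA=0x182C0DF90 (r,kernel):
  [0] read 0x26 idx=6: raw=0x30007 flags P=1 W=1 U=1 S=0
  [1] read 0x30 idx=22: raw=0x34007 flags P=1 W=1 U=1 S=0
  [2] read 0x34 idx=13: raw=0x35007 flags P=1 W=1 U=1 S=0
  ⇒ phys 0x35F90  [3 reads]
#3 VA=0x5400000E2 (r,kernel):
  [0] read 0x26 idx=21: raw=0x56002 flags P=0 W=1 U=0 S=0
  → PAGE_NOT_PRESENT  (1 entries read)
#4 VA=0x601E0BD1F (r,kernel):
  [0] read 0x26 idx=24: raw=0x39007 flags P=1 W=1 U=1 S=0
  [1] read 0x39 idx=15: raw=0x3B007 flags P=1 W=1 U=1 S=0
  [2] read 0x3B idx=11: raw=0x3C007 flags P=1 W=1 U=1 S=0
  ⇒ phys 0x3CD1F  [3 reads]
#5 VA=0x7038156EA (r,kernel):
  [0] read 0x26 idx=28: raw=0x40007 flags P=1 W=1 U=1 S=0
  [1] read 0x40 idx=28: raw=0x41007 flags P=1 W=1 U=1 S=0
  [2] read 0x41 idx=21: raw=0x5A006 flags P=0 W=1 U=1 S=0
  → PAGE_NOT_PRESENT  (3 entries read)
#6 VA=0x4808026C2 (r,kernel):
  [0] read 0x26 idx=18: raw=0x42007 flags P=1 W=1 U=1 S=0
  [1] read 0x42 idx=4: raw=0x45007 flags P=1 W=1 U=1 S=0
  [2] read 0x45 idx=2: raw=0x46007 flags P=1 W=1 U=1 S=0
  ⇒ phys 0x466C2  [3 reads]

Access #5 fault: PAGE_NOT_PRESENT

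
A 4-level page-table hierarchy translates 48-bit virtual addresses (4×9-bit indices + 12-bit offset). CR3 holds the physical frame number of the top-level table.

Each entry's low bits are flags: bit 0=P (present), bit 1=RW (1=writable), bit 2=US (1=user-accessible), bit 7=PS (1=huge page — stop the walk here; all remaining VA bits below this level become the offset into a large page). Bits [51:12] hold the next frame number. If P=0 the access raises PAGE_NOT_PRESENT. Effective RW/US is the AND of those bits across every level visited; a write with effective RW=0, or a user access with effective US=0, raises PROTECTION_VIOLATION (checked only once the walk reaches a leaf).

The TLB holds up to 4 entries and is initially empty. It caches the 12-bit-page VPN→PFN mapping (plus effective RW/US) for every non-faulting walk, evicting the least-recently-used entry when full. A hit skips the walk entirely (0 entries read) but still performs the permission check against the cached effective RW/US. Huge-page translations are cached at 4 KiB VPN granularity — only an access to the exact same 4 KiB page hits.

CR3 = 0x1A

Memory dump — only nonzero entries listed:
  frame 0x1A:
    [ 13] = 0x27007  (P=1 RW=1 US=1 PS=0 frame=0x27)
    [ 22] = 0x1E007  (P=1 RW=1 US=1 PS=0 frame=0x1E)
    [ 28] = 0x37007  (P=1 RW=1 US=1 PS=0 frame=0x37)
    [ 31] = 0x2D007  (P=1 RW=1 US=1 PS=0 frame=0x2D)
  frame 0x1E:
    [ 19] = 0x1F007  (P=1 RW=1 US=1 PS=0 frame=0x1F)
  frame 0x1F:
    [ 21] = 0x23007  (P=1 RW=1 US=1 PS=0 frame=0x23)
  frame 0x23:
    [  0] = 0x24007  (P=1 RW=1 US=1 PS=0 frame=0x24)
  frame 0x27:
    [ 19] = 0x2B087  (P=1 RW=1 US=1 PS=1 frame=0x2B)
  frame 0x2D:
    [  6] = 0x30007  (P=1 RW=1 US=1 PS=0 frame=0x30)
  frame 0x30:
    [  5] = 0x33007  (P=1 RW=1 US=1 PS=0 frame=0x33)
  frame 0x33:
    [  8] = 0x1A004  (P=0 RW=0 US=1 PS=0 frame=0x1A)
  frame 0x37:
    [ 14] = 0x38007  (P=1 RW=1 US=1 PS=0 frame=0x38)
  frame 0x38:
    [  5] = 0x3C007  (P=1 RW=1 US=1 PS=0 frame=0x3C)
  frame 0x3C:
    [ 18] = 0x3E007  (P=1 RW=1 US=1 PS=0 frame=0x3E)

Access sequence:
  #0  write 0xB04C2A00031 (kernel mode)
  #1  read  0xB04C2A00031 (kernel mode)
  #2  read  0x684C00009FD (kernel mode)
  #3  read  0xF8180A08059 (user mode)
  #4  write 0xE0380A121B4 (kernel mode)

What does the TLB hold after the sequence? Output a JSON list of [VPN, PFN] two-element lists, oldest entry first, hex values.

Walk each access:
#0 VA=0xB04C2A00031 (w,kernel):
  [0] read 0x1A idx=22: raw=0x1E007 flags P=1 W=1 U=1 S=0
  [1] read 0x1E idx=19: raw=0x1F007 flags P=1 W=1 U=1 S=0
  [2] read 0x1F idx=21: raw=0x23007 flags P=1 W=1 U=1 S=0
  [3] read 0x23 idx=0: raw=0x24007 flags P=1 W=1 U=1 S=0
  ⇒ phys 0x24031  [4 reads]
#1 VA=0xB04C2A00031 (r,kernel):
  TLB hit vpn=0xB04C2A00 → PA=0x24031
#2 VA=0x684C00009FD (r,kernel):
  [0] read 0x1A idx=13: raw=0x27007 flags P=1 W=1 U=1 S=0
  [1] read 0x27 idx=19: raw=0x2B087 flags P=1 W=1 U=1 S=1
  ⇒ phys 0x2B9FD (huge @L1)  [2 reads]
#3 VA=0xF8180A08059 (r,user):
  [0] read 0x1A idx=31: raw=0x2D007 flags P=1 W=1 U=1 S=0
  [1] read 0x2D idx=6: raw=0x30007 flags P=1 W=1 U=1 S=0
  [2] read 0x30 idx=5: raw=0x33007 flags P=1 W=1 U=1 S=0
  [3] read 0x33 idx=8: raw=0x1A004 flags P=0 W=0 U=1 S=0
  ⇒ fault: PAGE_NOT_PRESENT  — 4 lookups
#4 VA=0xE0380A121B4 (w,kernel):
  [0] read 0x1A idx=28: raw=0x37007 flags P=1 W=1 U=1 S=0
  [1] read 0x37 idx=14: raw=0x38007 flags P=1 W=1 U=1 S=0
  [2] read 0x38 idx=5: raw=0x3C007 flags P=1 W=1 U=1 S=0
  [3] read 0x3C idx=18: raw=0x3E007 flags P=1 W=1 U=1 S=0
  ⇒ phys 0x3E1B4  [4 reads]

TLB: [["0xB04C2A00", "0x24"], ["0x684C0000", "0x2B"], ["0xE0380A12", "0x3E"]]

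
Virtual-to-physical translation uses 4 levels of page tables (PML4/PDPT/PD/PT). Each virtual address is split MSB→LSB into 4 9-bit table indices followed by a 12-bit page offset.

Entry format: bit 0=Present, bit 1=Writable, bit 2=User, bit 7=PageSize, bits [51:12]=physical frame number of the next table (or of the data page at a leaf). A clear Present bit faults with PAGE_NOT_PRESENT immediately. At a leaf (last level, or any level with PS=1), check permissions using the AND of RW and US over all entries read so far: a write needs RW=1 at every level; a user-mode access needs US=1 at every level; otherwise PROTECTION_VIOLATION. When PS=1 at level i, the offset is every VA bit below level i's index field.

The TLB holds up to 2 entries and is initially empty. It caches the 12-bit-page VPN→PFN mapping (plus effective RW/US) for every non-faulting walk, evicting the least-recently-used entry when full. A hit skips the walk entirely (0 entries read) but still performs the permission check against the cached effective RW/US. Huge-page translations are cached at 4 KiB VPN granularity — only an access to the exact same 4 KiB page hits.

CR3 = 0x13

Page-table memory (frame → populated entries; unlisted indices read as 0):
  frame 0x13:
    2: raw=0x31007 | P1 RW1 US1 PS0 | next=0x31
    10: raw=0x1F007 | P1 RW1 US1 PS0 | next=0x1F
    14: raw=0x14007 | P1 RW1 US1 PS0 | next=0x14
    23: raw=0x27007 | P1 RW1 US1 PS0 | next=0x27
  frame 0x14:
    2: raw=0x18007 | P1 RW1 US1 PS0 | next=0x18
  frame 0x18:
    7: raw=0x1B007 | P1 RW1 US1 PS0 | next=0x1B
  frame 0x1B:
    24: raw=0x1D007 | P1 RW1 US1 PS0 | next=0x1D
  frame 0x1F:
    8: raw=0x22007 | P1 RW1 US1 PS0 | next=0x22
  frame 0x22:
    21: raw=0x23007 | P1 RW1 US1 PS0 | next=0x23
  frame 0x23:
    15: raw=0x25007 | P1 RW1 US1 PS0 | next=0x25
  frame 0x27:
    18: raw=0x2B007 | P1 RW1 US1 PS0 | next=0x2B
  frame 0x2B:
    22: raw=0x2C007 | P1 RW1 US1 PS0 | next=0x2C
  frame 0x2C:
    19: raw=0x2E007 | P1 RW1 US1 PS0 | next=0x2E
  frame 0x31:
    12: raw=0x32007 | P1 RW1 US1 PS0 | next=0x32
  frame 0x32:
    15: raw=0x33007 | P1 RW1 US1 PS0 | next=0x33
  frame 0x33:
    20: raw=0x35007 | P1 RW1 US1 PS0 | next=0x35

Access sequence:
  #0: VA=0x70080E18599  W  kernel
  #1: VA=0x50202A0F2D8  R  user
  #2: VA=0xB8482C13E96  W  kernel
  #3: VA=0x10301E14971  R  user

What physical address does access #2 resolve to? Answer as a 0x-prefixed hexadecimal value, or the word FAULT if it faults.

Per-access translation:
#0 VA=0x70080E18599 (w,kernel):
  [0] read 0x13 idx=14: raw=0x14007 flags P=1 W=1 U=1 S=0
  [1] read 0x14 idx=2: raw=0x18007 flags P=1 W=1 U=1 S=0
  [2] read 0x18 idx=7: raw=0x1B007 flags P=1 W=1 U=1 S=0
  [3] read 0x1B idx=24: raw=0x1D007 flags P=1 W=1 U=1 S=0
  ✓ 0x1D599  — 4 lookups
#1 VA=0x50202A0F2D8 (r,user):
  [0] read 0x13 idx=10: raw=0x1F007 flags P=1 W=1 U=1 S=0
  [1] read 0x1F idx=8: raw=0x22007 flags P=1 W=1 U=1 S=0
  [2] read 0x22 idx=21: raw=0x23007 flags P=1 W=1 U=1 S=0
  [3] read 0x23 idx=15: raw=0x25007 flags P=1 W=1 U=1 S=0
  ✓ 0x252D8  — 4 lookups
#2 VA=0xB8482C13E96 (w,kernel):
  [0] read 0x13 idx=23: raw=0x27007 flags P=1 W=1 U=1 S=0
  [1] read 0x27 idx=18: raw=0x2B007 flags P=1 W=1 U=1 S=0
  [2] read 0x2B idx=22: raw=0x2C007 flags P=1 W=1 U=1 S=0
  [3] read 0x2C idx=19: raw=0x2E007 flags P=1 W=1 U=1 S=0
  ✓ 0x2EE96  — 4 lookups
#3 VA=0x10301E14971 (r,user):
  [0] read 0x13 idx=2: raw=0x31007 flags P=1 W=1 U=1 S=0
  [1] read 0x31 idx=12: raw=0x32007 flags P=1 W=1 U=1 S=0
  [2] read 0x32 idx=15: raw=0x33007 flags P=1 W=1 U=1 S=0
  [3] read 0x33 idx=20: raw=0x35007 flags P=1 W=1 U=1 S=0
  ✓ 0x35971  — 4 lookups

Access #2 PA: 0x2EE96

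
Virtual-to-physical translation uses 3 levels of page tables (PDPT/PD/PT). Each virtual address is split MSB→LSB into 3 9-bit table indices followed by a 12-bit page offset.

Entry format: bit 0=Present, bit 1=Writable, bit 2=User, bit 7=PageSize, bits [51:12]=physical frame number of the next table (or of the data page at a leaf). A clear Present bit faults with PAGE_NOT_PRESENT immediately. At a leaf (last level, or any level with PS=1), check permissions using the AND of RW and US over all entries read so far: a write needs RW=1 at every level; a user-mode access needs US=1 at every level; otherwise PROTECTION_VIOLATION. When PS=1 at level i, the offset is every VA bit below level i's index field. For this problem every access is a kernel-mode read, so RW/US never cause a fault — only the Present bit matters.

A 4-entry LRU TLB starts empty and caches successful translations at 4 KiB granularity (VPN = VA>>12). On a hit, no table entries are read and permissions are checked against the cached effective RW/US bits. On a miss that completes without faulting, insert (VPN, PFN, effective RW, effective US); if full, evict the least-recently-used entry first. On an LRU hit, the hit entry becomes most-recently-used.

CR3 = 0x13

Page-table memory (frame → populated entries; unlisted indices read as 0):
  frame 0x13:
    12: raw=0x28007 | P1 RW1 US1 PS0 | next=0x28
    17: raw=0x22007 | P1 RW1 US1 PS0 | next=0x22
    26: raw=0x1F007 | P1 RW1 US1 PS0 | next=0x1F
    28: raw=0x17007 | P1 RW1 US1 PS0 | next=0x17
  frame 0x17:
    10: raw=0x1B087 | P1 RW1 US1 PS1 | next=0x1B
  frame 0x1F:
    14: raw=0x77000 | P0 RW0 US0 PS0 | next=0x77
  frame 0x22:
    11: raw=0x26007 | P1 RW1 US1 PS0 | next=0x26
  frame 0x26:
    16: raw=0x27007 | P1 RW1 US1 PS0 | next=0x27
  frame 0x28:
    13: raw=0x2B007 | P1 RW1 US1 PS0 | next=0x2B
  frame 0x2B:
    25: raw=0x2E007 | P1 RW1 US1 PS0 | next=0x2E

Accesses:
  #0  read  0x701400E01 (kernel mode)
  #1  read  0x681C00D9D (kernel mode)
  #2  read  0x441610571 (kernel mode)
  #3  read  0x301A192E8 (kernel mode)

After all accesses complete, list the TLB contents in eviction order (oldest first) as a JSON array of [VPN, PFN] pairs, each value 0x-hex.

Per-access translation:
#0 VA=0x701400E01 (r,kernel):
  lvl0: tbl 0x13, slot 28 ⇒ 0x17007 (P1/RW1/US1/PS0)
  lvl1: tbl 0x17, slot 10 ⇒ 0x1B087 (P1/RW1/US1/PS1)
  ⇒ phys 0x1BE01 (huge @L1)  [2 reads]
#1 VA=0x681C00D9D (r,kernel):
  lvl0: tbl 0x13, slot 26 ⇒ 0x1F007 (P1/RW1/US1/PS0)
  lvl1: tbl 0x1F, slot 14 ⇒ 0x77000 (P0/RW0/US0/PS0)
  → PAGE_NOT_PRESENT  (2 entries read)
#2 VA=0x441610571 (r,kernel):
  lvl0: tbl 0x13, slot 17 ⇒ 0x22007 (P1/RW1/US1/PS0)
  lvl1: tbl 0x22, slot 11 ⇒ 0x26007 (P1/RW1/US1/PS0)
  lvl2: tbl 0x26, slot 16 ⇒ 0x27007 (P1/RW1/US1/PS0)
  ⇒ phys 0x27571  [3 reads]
#3 VA=0x301A192E8 (r,kernel):
  lvl0: tbl 0x13, slot 12 ⇒ 0x28007 (P1/RW1/US1/PS0)
  lvl1: tbl 0x28, slot 13 ⇒ 0x2B007 (P1/RW1/US1/PS0)
  lvl2: tbl 0x2B, slot 25 ⇒ 0x2E007 (P1/RW1/US1/PS0)
  ⇒ phys 0x2E2E8  [3 reads]

TLB: [["0x701400", "0x1B"], ["0x441610", "0x27"], ["0x301A19", "0x2E"]]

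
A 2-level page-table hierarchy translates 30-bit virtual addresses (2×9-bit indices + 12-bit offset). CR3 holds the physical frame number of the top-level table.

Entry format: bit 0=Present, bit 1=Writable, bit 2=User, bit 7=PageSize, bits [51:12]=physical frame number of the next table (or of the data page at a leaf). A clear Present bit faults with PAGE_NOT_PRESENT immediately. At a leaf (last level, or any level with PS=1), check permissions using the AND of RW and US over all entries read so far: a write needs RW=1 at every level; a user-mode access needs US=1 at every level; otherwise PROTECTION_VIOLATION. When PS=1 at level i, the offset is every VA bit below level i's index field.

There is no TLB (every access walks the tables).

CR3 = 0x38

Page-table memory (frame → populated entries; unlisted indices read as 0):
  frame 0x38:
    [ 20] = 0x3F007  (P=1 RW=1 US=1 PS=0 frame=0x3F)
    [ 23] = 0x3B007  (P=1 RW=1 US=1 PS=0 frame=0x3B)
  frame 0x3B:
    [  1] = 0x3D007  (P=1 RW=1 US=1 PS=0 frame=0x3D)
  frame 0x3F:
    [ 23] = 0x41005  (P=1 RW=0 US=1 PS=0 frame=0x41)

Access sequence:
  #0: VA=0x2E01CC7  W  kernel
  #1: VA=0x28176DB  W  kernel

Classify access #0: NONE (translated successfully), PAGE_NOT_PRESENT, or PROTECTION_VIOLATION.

Per-access translation:
#0 VA=0x2E01CC7 (w,kernel):
  [0] read 0x38 idx=23: raw=0x3B007 flags P=1 W=1 U=1 S=0
  [1] read 0x3B idx=1: raw=0x3D007 flags P=1 W=1 U=1 S=0
  → PA=0x3DCC7  (2 entries read)
#1 VA=0x28176DB (w,kernel):
  [0] read 0x38 idx=20: raw=0x3F007 flags P=1 W=1 U=1 S=0
  [1] read 0x3F idx=23: raw=0x41005 flags P=1 W=0 U=1 S=0
  ✗ PROTECTION_VIOLATION  [2 reads]

Access #0 fault: NONE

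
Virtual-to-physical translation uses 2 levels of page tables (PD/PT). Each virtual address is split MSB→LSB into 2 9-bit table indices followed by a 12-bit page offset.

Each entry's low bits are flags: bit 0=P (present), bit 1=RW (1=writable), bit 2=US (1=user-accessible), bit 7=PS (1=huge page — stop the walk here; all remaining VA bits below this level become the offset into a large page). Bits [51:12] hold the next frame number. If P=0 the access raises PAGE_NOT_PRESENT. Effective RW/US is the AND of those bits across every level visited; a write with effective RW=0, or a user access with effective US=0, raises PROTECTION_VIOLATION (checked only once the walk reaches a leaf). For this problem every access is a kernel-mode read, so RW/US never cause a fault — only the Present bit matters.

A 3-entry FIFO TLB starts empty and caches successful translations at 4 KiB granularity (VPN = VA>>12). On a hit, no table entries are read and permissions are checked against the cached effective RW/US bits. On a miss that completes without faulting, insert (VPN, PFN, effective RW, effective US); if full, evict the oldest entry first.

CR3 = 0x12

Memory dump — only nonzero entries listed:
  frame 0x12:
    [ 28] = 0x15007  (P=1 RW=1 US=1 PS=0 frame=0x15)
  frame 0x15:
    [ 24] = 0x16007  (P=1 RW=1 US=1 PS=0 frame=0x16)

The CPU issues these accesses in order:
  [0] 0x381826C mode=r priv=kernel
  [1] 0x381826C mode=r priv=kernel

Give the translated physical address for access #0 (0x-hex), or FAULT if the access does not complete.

Per-access translation:
#0 VA=0x381826C (r,kernel):
  lvl0: tbl 0x12, slot 28 ⇒ 0x15007 (P1/RW1/US1/PS0)
  lvl1: tbl 0x15, slot 24 ⇒ 0x16007 (P1/RW1/US1/PS0)
  ⇒ phys 0x1626C  [2 reads]
#1 VA=0x381826C (r,kernel):
  TLB hit vpn=0x3818 → PA=0x1626C

Access #0 PA: 0x1626C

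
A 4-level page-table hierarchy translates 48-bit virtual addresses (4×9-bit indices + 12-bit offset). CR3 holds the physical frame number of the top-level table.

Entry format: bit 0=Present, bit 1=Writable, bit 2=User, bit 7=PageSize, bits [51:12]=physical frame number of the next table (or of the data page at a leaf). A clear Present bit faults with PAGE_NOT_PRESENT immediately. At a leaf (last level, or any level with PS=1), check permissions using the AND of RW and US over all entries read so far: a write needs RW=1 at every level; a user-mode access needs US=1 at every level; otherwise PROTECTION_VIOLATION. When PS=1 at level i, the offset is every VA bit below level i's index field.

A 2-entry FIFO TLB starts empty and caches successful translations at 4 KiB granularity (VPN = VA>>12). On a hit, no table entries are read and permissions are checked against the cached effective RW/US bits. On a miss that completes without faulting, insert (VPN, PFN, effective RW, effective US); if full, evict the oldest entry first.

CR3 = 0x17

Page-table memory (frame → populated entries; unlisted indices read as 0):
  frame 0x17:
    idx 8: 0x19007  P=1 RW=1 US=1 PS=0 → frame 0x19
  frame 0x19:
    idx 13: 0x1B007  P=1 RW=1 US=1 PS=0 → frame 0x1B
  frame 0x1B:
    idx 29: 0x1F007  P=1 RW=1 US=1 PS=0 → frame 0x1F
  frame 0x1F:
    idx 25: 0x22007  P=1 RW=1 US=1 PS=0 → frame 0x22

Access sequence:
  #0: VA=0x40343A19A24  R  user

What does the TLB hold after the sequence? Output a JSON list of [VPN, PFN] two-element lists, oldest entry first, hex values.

Walk each access:
#0 VA=0x40343A19A24 (r,user):
  L0 @0x17[8] → 0x19007  P=1,RW=1,US=1,PS=0
  L1 @0x19[13] → 0x1B007  P=1,RW=1,US=1,PS=0
  L2 @0x1B[29] → 0x1F007  P=1,RW=1,US=1,PS=0
  L3 @0x1F[25] → 0x22007  P=1,RW=1,US=1,PS=0
  ⇒ phys 0x22A24  [4 reads]

TLB: [["0x40343A19", "0x22"]]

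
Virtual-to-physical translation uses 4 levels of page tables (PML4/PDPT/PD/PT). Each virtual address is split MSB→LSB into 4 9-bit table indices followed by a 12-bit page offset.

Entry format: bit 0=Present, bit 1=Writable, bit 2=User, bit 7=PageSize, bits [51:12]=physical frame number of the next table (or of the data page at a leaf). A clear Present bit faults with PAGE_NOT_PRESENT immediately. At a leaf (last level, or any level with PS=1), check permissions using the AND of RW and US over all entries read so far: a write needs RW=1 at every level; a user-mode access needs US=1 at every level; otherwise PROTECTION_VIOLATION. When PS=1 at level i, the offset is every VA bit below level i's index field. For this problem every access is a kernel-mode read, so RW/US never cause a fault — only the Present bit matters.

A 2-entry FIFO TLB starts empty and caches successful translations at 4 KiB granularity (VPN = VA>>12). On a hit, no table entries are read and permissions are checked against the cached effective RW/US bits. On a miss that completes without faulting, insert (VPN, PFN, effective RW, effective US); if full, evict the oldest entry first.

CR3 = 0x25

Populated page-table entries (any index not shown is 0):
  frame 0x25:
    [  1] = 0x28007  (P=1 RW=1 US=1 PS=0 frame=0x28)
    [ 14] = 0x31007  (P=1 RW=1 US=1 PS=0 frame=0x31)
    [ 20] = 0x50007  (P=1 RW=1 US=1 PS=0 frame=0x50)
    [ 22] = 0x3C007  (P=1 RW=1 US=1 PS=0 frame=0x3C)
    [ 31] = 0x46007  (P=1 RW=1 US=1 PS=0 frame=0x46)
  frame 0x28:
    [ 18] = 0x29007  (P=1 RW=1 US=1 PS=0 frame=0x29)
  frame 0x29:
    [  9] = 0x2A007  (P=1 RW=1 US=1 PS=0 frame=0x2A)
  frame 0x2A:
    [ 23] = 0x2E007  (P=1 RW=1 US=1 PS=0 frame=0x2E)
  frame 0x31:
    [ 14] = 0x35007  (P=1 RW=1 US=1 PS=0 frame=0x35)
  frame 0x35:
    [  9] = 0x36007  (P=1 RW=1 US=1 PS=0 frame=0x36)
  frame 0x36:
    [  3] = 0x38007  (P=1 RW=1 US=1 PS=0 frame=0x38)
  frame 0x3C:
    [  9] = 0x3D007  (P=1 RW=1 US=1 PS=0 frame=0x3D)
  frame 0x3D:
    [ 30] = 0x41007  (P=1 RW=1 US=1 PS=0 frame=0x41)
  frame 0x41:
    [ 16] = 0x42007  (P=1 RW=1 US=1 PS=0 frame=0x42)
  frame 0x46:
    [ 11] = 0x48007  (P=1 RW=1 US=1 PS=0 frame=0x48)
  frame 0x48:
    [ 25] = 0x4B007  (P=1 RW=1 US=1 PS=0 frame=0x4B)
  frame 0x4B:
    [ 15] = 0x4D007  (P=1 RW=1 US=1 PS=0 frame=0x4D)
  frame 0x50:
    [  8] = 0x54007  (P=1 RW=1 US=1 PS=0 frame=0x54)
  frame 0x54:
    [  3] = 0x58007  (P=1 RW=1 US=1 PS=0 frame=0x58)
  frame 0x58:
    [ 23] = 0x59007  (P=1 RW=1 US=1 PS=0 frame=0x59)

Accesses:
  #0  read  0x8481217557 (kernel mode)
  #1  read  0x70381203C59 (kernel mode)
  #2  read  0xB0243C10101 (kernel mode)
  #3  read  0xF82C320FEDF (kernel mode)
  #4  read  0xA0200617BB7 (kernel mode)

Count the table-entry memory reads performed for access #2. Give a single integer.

Trace:
#0 VA=0x8481217557 (r,kernel):
  [0] read 0x25 idx=1: raw=0x28007 flags P=1 W=1 U=1 S=0
  [1] read 0x28 idx=18: raw=0x29007 flags P=1 W=1 U=1 S=0
  [2] read 0x29 idx=9: raw=0x2A007 flags P=1 W=1 U=1 S=0
  [3] read 0x2A idx=23: raw=0x2E007 flags P=1 W=1 U=1 S=0
  ⇒ phys 0x2E557  [4 reads]
#1 VA=0x70381203C59 (r,kernel):
  [0] read 0x25 idx=14: raw=0x31007 flags P=1 W=1 U=1 S=0
  [1] read 0x31 idx=14: raw=0x35007 flags P=1 W=1 U=1 S=0
  [2] read 0x35 idx=9: raw=0x36007 flags P=1 W=1 U=1 S=0
  [3] read 0x36 idx=3: raw=0x38007 flags P=1 W=1 U=1 S=0
  ⇒ phys 0x38C59  [4 reads]
#2 VA=0xB0243C10101 (r,kernel):
  [0] read 0x25 idx=22: raw=0x3C007 flags P=1 W=1 U=1 S=0
  [1] read 0x3C idx=9: raw=0x3D007 flags P=1 W=1 U=1 S=0
  [2] read 0x3D idx=30: raw=0x41007 flags P=1 W=1 U=1 S=0
  [3] read 0x41 idx=16: raw=0x42007 flags P=1 W=1 U=1 S=0
  ⇒ phys 0x42101  [4 reads]
#3 VA=0xF82C320FEDF (r,kernel):
  [0] read 0x25 idx=31: raw=0x46007 flags P=1 W=1 U=1 S=0
  [1] read 0x46 idx=11: raw=0x48007 flags P=1 W=1 U=1 S=0
  [2] read 0x48 idx=25: raw=0x4B007 flags P=1 W=1 U=1 S=0
  [3] read 0x4B idx=15: raw=0x4D007 flags P=1 W=1 U=1 S=0
  ⇒ phys 0x4DEDF  [4 reads]
#4 VA=0xA0200617BB7 (r,kernel):
  [0] read 0x25 idx=20: raw=0x50007 flags P=1 W=1 U=1 S=0
  [1] read 0x50 idx=8: raw=0x54007 flags P=1 W=1 U=1 S=0
  [2] read 0x54 idx=3: raw=0x58007 flags P=1 W=1 U=1 S=0
  [3] read 0x58 idx=23: raw=0x59007 flags P=1 W=1 U=1 S=0
  ⇒ phys 0x59BB7  [4 reads]

Entries read for #2: 4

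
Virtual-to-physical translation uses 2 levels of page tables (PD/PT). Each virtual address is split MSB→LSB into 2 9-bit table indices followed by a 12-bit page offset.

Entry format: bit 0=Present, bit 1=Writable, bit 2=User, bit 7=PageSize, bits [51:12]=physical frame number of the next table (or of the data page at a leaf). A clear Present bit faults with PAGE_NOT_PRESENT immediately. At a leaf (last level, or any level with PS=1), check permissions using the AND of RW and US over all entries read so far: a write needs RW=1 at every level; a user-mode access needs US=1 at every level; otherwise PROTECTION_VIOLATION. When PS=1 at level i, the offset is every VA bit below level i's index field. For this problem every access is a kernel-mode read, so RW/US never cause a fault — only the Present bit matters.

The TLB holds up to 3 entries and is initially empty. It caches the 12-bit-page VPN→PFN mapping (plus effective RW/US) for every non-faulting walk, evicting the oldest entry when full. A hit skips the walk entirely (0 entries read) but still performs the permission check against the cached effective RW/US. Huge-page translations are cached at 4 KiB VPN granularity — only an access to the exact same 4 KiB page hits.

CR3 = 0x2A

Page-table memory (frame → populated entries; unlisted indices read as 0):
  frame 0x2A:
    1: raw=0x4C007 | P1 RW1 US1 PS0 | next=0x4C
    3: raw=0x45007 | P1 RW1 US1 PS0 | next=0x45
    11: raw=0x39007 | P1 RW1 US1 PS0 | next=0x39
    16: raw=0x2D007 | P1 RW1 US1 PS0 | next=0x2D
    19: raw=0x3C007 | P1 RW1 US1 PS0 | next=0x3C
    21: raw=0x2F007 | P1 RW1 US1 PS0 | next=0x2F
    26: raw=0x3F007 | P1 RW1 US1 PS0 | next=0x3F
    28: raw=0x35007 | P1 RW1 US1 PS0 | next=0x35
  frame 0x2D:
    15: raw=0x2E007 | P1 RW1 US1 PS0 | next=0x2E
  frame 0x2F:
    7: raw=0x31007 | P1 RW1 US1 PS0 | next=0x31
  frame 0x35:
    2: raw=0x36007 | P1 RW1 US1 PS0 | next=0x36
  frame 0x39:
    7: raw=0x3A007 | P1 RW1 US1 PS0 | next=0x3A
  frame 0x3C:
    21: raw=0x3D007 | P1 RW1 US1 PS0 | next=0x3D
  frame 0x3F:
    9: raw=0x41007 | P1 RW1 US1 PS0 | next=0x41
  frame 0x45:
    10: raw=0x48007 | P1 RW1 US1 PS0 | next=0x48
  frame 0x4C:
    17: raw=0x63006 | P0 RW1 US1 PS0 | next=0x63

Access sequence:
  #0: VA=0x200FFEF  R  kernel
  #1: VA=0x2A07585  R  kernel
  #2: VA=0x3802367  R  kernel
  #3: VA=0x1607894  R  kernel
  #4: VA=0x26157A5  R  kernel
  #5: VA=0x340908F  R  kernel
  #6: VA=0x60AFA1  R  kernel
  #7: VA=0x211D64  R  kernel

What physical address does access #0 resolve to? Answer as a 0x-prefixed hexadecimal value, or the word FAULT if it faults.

Walk each access:
#0 VA=0x200FFEF (r,kernel):
  L0 @0x2A[16] → 0x2D007  P=1,RW=1,US=1,PS=0
  L1 @0x2D[15] → 0x2E007  P=1,RW=1,US=1,PS=0
  ⇒ phys 0x2EFEF  [2 reads]
#1 VA=0x2A07585 (r,kernel):
  L0 @0x2A[21] → 0x2F007  P=1,RW=1,US=1,PS=0
  L1 @0x2F[7] → 0x31007  P=1,RW=1,US=1,PS=0
  ⇒ phys 0x31585  [2 reads]
#2 VA=0x3802367 (r,kernel):
  L0 @0x2A[28] → 0x35007  P=1,RW=1,US=1,PS=0
  L1 @0x35[2] → 0x36007  P=1,RW=1,US=1,PS=0
  ⇒ phys 0x36367  [2 reads]
#3 VA=0x1607894 (r,kernel):
  L0 @0x2A[11] → 0x39007  P=1,RW=1,US=1,PS=0
  L1 @0x39[7] → 0x3A007  P=1,RW=1,US=1,PS=0
  ⇒ phys 0x3A894  [2 reads]
#4 VA=0x26157A5 (r,kernel):
  L0 @0x2A[19] → 0x3C007  P=1,RW=1,US=1,PS=0
  L1 @0x3C[21] → 0x3D007  P=1,RW=1,US=1,PS=0
  ⇒ phys 0x3D7A5  [2 reads]
#5 VA=0x340908F (r,kernel):
  L0 @0x2A[26] → 0x3F007  P=1,RW=1,US=1,PS=0
  L1 @0x3F[9] → 0x41007  P=1,RW=1,US=1,PS=0
  ⇒ phys 0x4108F  [2 reads]
#6 VA=0x60AFA1 (r,kernel):
  L0 @0x2A[3] → 0x45007  P=1,RW=1,US=1,PS=0
  L1 @0x45[10] → 0x48007  P=1,RW=1,US=1,PS=0
  ⇒ phys 0x48FA1  [2 reads]
#7 VA=0x211D64 (r,kernel):
  L0 @0x2A[1] → 0x4C007  P=1,RW=1,US=1,PS=0
  L1 @0x4C[17] → 0x63006  P=0,RW=1,US=1,PS=0
  → PAGE_NOT_PRESENT  (2 entries read)

Access #0 PA: 0x2EFEF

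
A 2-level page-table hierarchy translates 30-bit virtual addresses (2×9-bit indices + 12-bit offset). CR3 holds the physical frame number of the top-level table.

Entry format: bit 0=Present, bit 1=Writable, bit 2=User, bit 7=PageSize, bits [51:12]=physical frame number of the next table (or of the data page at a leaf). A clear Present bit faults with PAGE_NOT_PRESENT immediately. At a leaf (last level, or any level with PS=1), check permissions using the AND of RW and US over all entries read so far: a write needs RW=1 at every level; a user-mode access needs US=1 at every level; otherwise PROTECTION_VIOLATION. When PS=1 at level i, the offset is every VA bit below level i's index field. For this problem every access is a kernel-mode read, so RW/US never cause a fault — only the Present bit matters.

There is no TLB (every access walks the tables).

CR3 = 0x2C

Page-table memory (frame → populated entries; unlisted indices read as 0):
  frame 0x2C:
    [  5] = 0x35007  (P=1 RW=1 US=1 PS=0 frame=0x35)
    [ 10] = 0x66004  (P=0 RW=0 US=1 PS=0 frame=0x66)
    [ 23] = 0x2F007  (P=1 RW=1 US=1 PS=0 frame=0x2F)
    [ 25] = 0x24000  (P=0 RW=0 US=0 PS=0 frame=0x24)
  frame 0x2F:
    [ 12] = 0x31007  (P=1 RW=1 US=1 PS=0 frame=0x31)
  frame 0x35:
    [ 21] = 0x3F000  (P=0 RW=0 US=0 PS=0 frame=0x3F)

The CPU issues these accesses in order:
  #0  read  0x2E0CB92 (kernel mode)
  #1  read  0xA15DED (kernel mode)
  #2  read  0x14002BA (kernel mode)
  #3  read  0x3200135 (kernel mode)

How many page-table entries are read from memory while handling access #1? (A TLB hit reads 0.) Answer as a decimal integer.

Walk each access:
#0 VA=0x2E0CB92 (r,kernel):
  L0: frame=0x2C idx=23 entry=0x2F007 [P=1 RW=1 US=1 PS=0]
  L1: frame=0x2F idx=12 entry=0x31007 [P=1 RW=1 US=1 PS=0]
  ⇒ phys 0x31B92  [2 reads]
#1 VA=0xA15DED (r,kernel):
  L0: frame=0x2C idx=5 entry=0x35007 [P=1 RW=1 US=1 PS=0]
  L1: frame=0x35 idx=21 entry=0x3F000 [P=0 RW=0 US=0 PS=0]
  → PAGE_NOT_PRESENT  (2 entries read)
#2 VA=0x14002BA (r,kernel):
  L0: frame=0x2C idx=10 entry=0x66004 [P=0 RW=0 US=1 PS=0]
  → PAGE_NOT_PRESENT  (1 entries read)
#3 VA=0x3200135 (r,kernel):
  L0: frame=0x2C idx=25 entry=0x24000 [P=0 RW=0 US=0 PS=0]
  → PAGE_NOT_PRESENT  (1 entries read)

Entries read for #1: 2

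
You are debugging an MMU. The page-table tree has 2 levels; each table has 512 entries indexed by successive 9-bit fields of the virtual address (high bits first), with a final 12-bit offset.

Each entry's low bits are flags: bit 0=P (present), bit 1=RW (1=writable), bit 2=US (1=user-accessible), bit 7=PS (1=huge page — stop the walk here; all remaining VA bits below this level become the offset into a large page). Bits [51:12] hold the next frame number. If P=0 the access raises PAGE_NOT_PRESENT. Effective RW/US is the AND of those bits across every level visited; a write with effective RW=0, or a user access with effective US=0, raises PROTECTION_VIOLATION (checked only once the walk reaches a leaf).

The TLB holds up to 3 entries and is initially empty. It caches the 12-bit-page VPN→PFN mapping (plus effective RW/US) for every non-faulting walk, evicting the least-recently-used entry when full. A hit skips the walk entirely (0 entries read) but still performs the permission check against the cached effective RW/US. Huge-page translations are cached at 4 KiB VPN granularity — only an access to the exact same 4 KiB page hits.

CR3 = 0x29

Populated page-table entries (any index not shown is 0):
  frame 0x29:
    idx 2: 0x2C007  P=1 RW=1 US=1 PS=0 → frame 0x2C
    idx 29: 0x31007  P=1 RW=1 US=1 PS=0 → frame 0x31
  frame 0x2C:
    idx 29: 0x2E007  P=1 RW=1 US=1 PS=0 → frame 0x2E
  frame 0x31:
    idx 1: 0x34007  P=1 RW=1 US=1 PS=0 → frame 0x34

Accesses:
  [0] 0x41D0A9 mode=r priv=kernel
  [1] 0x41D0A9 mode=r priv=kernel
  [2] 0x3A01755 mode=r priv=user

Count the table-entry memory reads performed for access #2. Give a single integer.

Walk each access:
#0 VA=0x41D0A9 (r,kernel):
  [0] read 0x29 idx=2: raw=0x2C007 flags P=1 W=1 U=1 S=0
  [1] read 0x2C idx=29: raw=0x2E007 flags P=1 W=1 U=1 S=0
  → PA=0x2E0A9  (2 entries read)
#1 VA=0x41D0A9 (r,kernel):
  TLB hit vpn=0x41D → PA=0x2E0A9
#2 VA=0x3A01755 (r,user):
  [0] read 0x29 idx=29: raw=0x31007 flags P=1 W=1 U=1 S=0
  [1] read 0x31 idx=1: raw=0x34007 flags P=1 W=1 U=1 S=0
  → PA=0x34755  (2 entries read)

Entries read for #2: 2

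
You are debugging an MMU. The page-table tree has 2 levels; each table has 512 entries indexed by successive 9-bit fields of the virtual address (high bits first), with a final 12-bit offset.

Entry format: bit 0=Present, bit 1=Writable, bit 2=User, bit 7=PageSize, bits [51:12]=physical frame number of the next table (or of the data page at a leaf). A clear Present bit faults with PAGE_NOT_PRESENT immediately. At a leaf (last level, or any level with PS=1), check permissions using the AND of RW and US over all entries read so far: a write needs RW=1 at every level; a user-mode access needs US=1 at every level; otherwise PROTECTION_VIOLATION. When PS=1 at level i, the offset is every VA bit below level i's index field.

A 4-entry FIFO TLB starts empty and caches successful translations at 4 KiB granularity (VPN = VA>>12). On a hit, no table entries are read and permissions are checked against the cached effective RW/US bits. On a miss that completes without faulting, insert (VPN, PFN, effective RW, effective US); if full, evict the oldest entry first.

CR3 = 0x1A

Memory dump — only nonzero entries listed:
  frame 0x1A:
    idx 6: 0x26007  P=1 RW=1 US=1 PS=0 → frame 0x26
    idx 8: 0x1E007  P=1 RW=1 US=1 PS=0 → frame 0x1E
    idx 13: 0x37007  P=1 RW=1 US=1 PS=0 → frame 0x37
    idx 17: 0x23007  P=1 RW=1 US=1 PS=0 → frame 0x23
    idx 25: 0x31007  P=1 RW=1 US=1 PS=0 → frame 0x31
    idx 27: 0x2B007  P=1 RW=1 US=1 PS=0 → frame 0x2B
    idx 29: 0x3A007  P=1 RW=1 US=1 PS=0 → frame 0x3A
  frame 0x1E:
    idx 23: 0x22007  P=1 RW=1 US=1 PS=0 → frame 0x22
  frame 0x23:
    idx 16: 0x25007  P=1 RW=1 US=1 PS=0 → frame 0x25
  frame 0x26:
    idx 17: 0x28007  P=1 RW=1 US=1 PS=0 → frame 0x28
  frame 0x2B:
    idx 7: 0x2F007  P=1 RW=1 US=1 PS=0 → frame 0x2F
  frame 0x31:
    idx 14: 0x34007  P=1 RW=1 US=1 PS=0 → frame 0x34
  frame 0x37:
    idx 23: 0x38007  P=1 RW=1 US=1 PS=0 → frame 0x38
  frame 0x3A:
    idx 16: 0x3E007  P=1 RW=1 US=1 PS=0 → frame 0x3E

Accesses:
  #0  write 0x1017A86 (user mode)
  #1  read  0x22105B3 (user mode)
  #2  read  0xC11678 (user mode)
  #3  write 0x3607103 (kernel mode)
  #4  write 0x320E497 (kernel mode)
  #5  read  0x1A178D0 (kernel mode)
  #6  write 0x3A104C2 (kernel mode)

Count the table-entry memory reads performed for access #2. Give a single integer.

Walk each access:
#0 VA=0x1017A86 (w,user):
  lvl0: tbl 0x1A, slot 8 ⇒ 0x1E007 (P1/RW1/US1/PS0)
  lvl1: tbl 0x1E, slot 23 ⇒ 0x22007 (P1/RW1/US1/PS0)
  ✓ 0x22A86  — 2 lookups
#1 VA=0x22105B3 (r,user):
  lvl0: tbl 0x1A, slot 17 ⇒ 0x23007 (P1/RW1/US1/PS0)
  lvl1: tbl 0x23, slot 16 ⇒ 0x25007 (P1/RW1/US1/PS0)
  ✓ 0x255B3  — 2 lookups
#2 VA=0xC11678 (r,user):
  lvl0: tbl 0x1A, slot 6 ⇒ 0x26007 (P1/RW1/US1/PS0)
  lvl1: tbl 0x26, slot 17 ⇒ 0x28007 (P1/RW1/US1/PS0)
  ✓ 0x28678  — 2 lookups
#3 VA=0x3607103 (w,kernel):
  lvl0: tbl 0x1A, slot 27 ⇒ 0x2B007 (P1/RW1/US1/PS0)
  lvl1: tbl 0x2B, slot 7 ⇒ 0x2F007 (P1/RW1/US1/PS0)
  ✓ 0x2F103  — 2 lookups
#4 VA=0x320E497 (w,kernel):
  lvl0: tbl 0x1A, slot 25 ⇒ 0x31007 (P1/RW1/US1/PS0)
  lvl1: tbl 0x31, slot 14 ⇒ 0x34007 (P1/RW1/US1/PS0)
  ✓ 0x34497  — 2 lookups
#5 VA=0x1A178D0 (r,kernel):
  lvl0: tbl 0x1A, slot 13 ⇒ 0x37007 (P1/RW1/US1/PS0)
  lvl1: tbl 0x37, slot 23 ⇒ 0x38007 (P1/RW1/US1/PS0)
  ✓ 0x388D0  — 2 lookups
#6 VA=0x3A104C2 (w,kernel):
  lvl0: tbl 0x1A, slot 29 ⇒ 0x3A007 (P1/RW1/US1/PS0)
  lvl1: tbl 0x3A, slot 16 ⇒ 0x3E007 (P1/RW1/US1/PS0)
  ✓ 0x3E4C2  — 2 lookups

Entries read for #2: 2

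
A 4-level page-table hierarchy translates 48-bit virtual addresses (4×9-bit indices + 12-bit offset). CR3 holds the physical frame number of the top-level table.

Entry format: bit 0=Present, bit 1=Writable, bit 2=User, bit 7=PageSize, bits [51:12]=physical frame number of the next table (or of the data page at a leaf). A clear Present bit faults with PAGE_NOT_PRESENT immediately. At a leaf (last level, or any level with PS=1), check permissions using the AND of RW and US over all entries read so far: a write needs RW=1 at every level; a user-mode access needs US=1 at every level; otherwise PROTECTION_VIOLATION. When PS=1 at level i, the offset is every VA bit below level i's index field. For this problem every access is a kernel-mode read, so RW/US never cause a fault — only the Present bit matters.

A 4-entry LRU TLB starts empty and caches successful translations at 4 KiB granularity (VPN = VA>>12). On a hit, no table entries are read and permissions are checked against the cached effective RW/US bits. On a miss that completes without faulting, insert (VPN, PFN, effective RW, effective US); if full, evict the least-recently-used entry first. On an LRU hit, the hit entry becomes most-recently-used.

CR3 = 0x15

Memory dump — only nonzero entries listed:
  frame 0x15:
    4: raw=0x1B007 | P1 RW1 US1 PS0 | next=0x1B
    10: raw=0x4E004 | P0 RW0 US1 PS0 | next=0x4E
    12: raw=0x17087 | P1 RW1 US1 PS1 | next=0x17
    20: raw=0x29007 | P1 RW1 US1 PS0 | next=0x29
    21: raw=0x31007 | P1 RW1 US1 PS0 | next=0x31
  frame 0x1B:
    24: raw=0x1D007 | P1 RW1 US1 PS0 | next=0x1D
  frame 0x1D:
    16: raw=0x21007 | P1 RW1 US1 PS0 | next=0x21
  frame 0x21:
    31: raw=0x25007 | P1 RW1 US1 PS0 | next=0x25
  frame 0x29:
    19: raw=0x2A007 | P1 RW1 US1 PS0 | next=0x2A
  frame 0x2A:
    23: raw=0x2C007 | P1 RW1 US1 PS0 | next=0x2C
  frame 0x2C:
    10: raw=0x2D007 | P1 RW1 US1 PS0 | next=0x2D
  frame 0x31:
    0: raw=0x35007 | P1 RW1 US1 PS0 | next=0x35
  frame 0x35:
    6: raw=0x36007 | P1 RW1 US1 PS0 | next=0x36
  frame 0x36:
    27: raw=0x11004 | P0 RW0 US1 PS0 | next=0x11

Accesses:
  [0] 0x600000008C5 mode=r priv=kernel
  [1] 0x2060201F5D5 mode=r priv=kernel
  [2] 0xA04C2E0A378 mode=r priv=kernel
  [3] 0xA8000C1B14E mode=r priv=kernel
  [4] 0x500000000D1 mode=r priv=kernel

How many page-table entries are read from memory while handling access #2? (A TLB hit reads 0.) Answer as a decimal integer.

Walk each access:
#0 VA=0x600000008C5 (r,kernel):
  lvl0: tbl 0x15, slot 12 ⇒ 0x17087 (P1/RW1/US1/PS1)
  → PA=0x178C5 (huge @L0)  (1 entries read)
#1 VA=0x2060201F5D5 (r,kernel):
  lvl0: tbl 0x15, slot 4 ⇒ 0x1B007 (P1/RW1/US1/PS0)
  lvl1: tbl 0x1B, slot 24 ⇒ 0x1D007 (P1/RW1/US1/PS0)
  lvl2: tbl 0x1D, slot 16 ⇒ 0x21007 (P1/RW1/US1/PS0)
  lvl3: tbl 0x21, slot 31 ⇒ 0x25007 (P1/RW1/US1/PS0)
  → PA=0x255D5  (4 entries read)
#2 VA=0xA04C2E0A378 (r,kernel):
  lvl0: tbl 0x15, slot 20 ⇒ 0x29007 (P1/RW1/US1/PS0)
  lvl1: tbl 0x29, slot 19 ⇒ 0x2A007 (P1/RW1/US1/PS0)
  lvl2: tbl 0x2A, slot 23 ⇒ 0x2C007 (P1/RW1/US1/PS0)
  lvl3: tbl 0x2C, slot 10 ⇒ 0x2D007 (P1/RW1/US1/PS0)
  → PA=0x2D378  (4 entries read)
#3 VA=0xA8000C1B14E (r,kernel):
  lvl0: tbl 0x15, slot 21 ⇒ 0x31007 (P1/RW1/US1/PS0)
  lvl1: tbl 0x31, slot 0 ⇒ 0x35007 (P1/RW1/US1/PS0)
  lvl2: tbl 0x35, slot 6 ⇒ 0x36007 (P1/RW1/US1/PS0)
  lvl3: tbl 0x36, slot 27 ⇒ 0x11004 (P0/RW0/US1/PS0)
  ✗ PAGE_NOT_PRESENT  [4 reads]
#4 VA=0x500000000D1 (r,kernel):
  lvl0: tbl 0x15, slot 10 ⇒ 0x4E004 (P0/RW0/US1/PS0)
  ✗ PAGE_NOT_PRESENT  [1 reads]

Entries read for #2: 4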